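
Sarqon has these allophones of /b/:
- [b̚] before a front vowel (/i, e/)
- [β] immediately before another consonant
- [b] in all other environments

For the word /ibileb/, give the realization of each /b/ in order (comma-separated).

Occurrence 1 (position 2): before a front vowel (/i, e/) → [b̚].
Occurrence 2 (position 6): no conditioning environment matches → elsewhere allophone [b].

[b̚], [b]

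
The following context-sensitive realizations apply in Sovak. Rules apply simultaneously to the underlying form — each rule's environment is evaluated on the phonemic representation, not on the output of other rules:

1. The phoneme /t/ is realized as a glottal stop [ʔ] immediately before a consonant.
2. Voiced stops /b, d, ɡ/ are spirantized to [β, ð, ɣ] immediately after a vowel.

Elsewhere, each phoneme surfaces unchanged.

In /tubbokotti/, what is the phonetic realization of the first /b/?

[β]

/b/ (between /u/ and /b/): immediately after a vowel, so rule 2 applies → [β].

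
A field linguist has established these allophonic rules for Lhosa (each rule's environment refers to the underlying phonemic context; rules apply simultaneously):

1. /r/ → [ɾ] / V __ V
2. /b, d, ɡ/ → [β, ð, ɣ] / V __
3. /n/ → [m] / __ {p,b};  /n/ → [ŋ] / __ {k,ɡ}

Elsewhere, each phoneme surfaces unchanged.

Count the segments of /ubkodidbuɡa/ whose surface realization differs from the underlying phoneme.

4

Segments that undergo a rule: /b/ → [β] (rule 2); /d/ → [ð] (rule 2); /d/ → [ð] (rule 2); /ɡ/ → [ɣ] (rule 2).
All other segments surface unchanged.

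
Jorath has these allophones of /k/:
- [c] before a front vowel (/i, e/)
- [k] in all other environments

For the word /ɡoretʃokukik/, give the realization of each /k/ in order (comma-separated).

Occurrence 1 (position 8): no conditioning environment matches → elsewhere allophone [k].
Occurrence 2 (position 10): before a front vowel → [c].
Occurrence 3 (position 12): no conditioning environment matches → elsewhere allophone [k].

[k], [c], [k]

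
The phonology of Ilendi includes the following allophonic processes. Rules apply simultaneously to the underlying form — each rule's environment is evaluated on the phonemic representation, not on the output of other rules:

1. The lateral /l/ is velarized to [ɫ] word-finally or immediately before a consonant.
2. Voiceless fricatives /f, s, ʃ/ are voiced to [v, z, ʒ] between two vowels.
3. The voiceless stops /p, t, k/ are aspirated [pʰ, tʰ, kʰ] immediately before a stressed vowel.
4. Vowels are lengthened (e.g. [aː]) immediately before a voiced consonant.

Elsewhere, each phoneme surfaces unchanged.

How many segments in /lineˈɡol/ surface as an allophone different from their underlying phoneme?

4

Segments that undergo a rule: /i/ → [iː] (rule 4); /e/ → [eː] (rule 4); /o/ → [oː] (rule 4); /l/ → [ɫ] (rule 1).
All other segments surface unchanged.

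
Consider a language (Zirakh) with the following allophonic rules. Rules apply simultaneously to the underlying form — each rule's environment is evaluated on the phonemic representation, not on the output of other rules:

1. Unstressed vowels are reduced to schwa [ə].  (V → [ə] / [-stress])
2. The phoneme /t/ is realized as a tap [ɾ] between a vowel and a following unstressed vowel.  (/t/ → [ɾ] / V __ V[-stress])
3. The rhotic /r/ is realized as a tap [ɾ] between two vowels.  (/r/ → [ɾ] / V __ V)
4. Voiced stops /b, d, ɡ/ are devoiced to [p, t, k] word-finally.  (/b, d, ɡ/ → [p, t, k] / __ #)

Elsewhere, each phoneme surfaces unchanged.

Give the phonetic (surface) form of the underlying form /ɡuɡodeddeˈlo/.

[ɡəɡədəddəˈlo]

/ɡ/ (word-initial) is in the target of rule 4 but the environment (word-finally) is not met → [ɡ].
/u/ (between /ɡ/ and /ɡ/): in an unstressed syllable, so rule 1 applies → [ə].
/ɡ/ (between /u/ and /o/) fails the environment for rule 4, so it stays [ɡ].
/o/ meets the environment for rule 1 (in an unstressed syllable) → [ə].
/d/ (between /o/ and /e/) is in the target of rule 4 but the environment (word-finally) is not met → [d].
/e/ — between /d/ and /d/, in an unstressed syllable — surfaces as [ə] (rule 1).
/d/ (between /e/ and /d/): rule 4 targets it, but not word-finally → unchanged [d].
/d/ (between /d/ and /e/) is in the target of rule 4 but the environment (word-finally) is not met → [d].
/e/ meets the environment for rule 1 (in an unstressed syllable) → [ə].
/l/ (between /e/ and /o/) is unaffected → [l].
/o/ (word-final): rule 1 targets it, but not in an unstressed syllable → unchanged [o].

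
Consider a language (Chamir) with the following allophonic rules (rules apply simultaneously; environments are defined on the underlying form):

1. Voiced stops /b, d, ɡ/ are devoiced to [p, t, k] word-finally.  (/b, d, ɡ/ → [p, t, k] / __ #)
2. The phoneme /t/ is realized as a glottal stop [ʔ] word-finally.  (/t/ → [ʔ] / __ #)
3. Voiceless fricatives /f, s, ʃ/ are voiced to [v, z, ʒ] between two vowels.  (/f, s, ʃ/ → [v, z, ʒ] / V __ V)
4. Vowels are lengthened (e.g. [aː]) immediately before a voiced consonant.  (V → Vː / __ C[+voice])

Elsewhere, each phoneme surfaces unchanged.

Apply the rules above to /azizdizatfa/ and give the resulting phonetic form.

/a/ — word-initial, before a voiced consonant — surfaces as [aː] (rule 4).
/z/ — not in any rule's target class → [z].
/i/ (between /z/ and /z/): before a voiced consonant, so rule 4 applies → [iː].
/z/ — not in any rule's target class → [z].
/d/ — between /z/ and /i/; rule 1 does not apply here → [d].
/i/ (between /d/ and /z/): before a voiced consonant, so rule 4 applies → [iː].
/z/ stays [z].
/a/ (between /z/ and /t/) is in the target of rule 4 but the environment (before a voiced consonant) is not met → [a].
/t/ (between /a/ and /f/) fails the environment for rule 2, so it stays [t].
/f/ (between /t/ and /a/) is in the target of rule 3 but the environment (between two vowels) is not met → [f].
/a/ (word-final) fails the environment for rule 4, so it stays [a].

[aːziːzdiːzatfa]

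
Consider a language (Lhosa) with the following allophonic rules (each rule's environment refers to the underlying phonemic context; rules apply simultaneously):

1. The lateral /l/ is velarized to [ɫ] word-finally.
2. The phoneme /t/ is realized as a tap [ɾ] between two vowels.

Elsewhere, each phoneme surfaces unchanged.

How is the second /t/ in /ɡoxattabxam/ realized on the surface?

[t]

/t/ — between /t/ and /a/; rule 2 does not apply here → [t].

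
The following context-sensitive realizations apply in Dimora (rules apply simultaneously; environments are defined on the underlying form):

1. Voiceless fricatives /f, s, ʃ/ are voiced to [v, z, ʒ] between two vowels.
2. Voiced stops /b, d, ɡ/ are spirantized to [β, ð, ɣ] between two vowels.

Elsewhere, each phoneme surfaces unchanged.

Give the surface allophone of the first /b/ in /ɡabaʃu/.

/b/ (between /a/ and /a/): between two vowels, so rule 2 applies → [β].

[β]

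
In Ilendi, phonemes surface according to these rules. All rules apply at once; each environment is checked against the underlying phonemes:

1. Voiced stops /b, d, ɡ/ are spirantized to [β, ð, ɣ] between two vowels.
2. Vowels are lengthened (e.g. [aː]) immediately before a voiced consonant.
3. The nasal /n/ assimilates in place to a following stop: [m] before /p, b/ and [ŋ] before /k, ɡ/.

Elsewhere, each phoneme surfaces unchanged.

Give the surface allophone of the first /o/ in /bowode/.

[oː]

Rule 2 applies to /o/ (between /b/ and /w/: before a voiced consonant) → [oː].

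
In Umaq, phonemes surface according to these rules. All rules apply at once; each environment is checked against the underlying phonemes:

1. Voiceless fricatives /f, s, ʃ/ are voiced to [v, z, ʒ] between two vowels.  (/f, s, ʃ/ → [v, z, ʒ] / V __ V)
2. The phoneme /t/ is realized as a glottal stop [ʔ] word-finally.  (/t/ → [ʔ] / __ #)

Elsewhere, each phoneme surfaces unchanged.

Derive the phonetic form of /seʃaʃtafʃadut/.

[seʒaʃtafʃaduʔ]

/s/ (word-initial): rule 1 targets it, but not between two vowels → unchanged [s].
/e/ (between /s/ and /ʃ/) is unaffected → [e].
/ʃ/ (between /e/ and /a/) occurs between two vowels → [ʒ] by rule 1.
/a/ stays [a].
/ʃ/ (between /a/ and /t/) fails the environment for rule 1, so it stays [ʃ].
/t/ (between /ʃ/ and /a/) fails the environment for rule 2, so it stays [t].
/a/ stays [a].
/f/ (between /a/ and /ʃ/) fails the environment for rule 1, so it stays [f].
/ʃ/ (between /f/ and /a/): rule 1 targets it, but not between two vowels → unchanged [ʃ].
/a/ stays [a].
/d/ (between /a/ and /u/) is unaffected → [d].
/u/ (between /d/ and /t/) is unaffected → [u].
/t/ (word-final): word-finally, so rule 2 applies → [ʔ].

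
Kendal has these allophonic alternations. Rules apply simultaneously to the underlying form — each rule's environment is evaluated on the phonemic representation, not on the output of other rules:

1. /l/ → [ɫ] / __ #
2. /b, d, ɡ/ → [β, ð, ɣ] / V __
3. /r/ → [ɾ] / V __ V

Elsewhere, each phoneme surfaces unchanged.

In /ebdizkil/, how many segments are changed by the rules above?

Segments that undergo a rule: /b/ → [β] (rule 2); /l/ → [ɫ] (rule 1).
All other segments surface unchanged.

2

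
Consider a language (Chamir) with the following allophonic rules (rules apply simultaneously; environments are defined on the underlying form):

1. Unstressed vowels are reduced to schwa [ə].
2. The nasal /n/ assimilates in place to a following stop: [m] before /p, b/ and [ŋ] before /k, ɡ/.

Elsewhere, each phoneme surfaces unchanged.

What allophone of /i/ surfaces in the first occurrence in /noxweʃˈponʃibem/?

[ə]

/i/ (between /ʃ/ and /b/) occurs in an unstressed syllable → [ə] by rule 1.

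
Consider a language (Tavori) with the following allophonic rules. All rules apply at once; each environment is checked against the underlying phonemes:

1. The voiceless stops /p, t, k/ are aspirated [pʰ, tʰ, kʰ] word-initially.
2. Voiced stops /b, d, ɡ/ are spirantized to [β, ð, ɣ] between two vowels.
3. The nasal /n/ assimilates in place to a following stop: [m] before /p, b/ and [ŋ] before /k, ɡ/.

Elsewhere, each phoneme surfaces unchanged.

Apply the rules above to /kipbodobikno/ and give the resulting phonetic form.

/k/ (word-initial) occurs word-initially → [kʰ] by rule 1.
/p/ — between /i/ and /b/; rule 1 does not apply here → [p].
/b/ — between /p/ and /o/; rule 2 does not apply here → [b].
/d/ — between /o/ and /o/, between two vowels — surfaces as [ð] (rule 2).
/b/ — between /o/ and /i/, between two vowels — surfaces as [β] (rule 2).
/k/ (between /i/ and /n/): rule 1 targets it, but not word-initially → unchanged [k].
/n/ (between /k/ and /o/): rule 3 targets it, but not before a labial or velar stop → unchanged [n].

[kʰipboðoβikno]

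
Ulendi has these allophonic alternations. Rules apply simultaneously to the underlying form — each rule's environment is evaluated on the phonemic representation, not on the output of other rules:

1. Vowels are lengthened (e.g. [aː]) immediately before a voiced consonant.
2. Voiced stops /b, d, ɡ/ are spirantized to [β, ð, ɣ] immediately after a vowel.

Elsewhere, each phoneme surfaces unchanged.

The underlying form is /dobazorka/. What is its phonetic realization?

[doːβaːzoːrka]

/d/ (word-initial): rule 2 targets it, but not immediately after a vowel → unchanged [d].
/o/ — between /d/ and /b/, before a voiced consonant — surfaces as [oː] (rule 1).
/b/ (between /o/ and /a/) occurs immediately after a vowel → [β] by rule 2.
Rule 1 applies to /a/ (between /b/ and /z/: before a voiced consonant) → [aː].
/z/ (between /a/ and /o/) is unaffected → [z].
/o/ (between /z/ and /r/) occurs before a voiced consonant → [oː] by rule 1.
/r/ stays [r].
/k/ (between /r/ and /a/): no rule targets it → [k].
/a/ (word-final) fails the environment for rule 1, so it stays [a].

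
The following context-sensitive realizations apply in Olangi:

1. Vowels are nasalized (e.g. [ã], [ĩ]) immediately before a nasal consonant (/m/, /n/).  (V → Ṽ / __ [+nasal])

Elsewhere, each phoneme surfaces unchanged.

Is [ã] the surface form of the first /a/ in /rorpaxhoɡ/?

No

/a/ (between /p/ and /x/) fails the environment for rule 1, so it stays [a].
The actual realization is [a], not [ã].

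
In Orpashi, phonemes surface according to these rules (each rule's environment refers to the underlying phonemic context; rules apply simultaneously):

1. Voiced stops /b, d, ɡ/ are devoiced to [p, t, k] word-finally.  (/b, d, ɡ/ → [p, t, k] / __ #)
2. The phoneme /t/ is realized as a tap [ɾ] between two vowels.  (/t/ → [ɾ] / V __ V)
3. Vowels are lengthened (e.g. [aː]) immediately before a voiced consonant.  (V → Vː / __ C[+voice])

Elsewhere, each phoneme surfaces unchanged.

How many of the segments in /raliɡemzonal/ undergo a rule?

Segments that undergo a rule: /a/ → [aː] (rule 3); /i/ → [iː] (rule 3); /e/ → [eː] (rule 3); /o/ → [oː] (rule 3); /a/ → [aː] (rule 3).
All other segments surface unchanged.

5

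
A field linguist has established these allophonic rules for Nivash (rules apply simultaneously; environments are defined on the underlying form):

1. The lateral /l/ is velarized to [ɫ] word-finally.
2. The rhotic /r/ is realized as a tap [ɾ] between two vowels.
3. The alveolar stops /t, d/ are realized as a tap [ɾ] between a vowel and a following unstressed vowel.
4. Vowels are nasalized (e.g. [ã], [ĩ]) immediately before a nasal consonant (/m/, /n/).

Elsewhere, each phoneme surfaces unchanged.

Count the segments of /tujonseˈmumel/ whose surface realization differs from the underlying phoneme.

Segments that undergo a rule: /o/ → [õ] (rule 4); /e/ → [ẽ] (rule 4); /u/ → [ũ] (rule 4); /l/ → [ɫ] (rule 1).
All other segments surface unchanged.

4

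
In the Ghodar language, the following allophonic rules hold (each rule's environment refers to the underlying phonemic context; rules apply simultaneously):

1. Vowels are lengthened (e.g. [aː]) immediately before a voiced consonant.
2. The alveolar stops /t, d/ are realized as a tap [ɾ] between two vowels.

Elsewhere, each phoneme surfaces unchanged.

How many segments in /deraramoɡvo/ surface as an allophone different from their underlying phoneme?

Segments that undergo a rule: /e/ → [eː] (rule 1); /a/ → [aː] (rule 1); /a/ → [aː] (rule 1); /o/ → [oː] (rule 1).
All other segments surface unchanged.

4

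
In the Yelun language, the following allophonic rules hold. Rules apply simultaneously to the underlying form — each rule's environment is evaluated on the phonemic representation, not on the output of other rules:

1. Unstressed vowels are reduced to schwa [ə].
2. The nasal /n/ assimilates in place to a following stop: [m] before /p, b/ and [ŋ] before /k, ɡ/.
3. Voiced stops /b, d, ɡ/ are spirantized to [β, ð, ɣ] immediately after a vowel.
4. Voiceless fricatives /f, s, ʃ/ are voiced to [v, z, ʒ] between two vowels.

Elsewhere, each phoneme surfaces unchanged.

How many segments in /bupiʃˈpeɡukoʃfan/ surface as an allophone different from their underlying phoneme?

Segments that undergo a rule: /u/ → [ə] (rule 1); /i/ → [ə] (rule 1); /ɡ/ → [ɣ] (rule 3); /u/ → [ə] (rule 1); /o/ → [ə] (rule 1); /a/ → [ə] (rule 1).
All other segments surface unchanged.

6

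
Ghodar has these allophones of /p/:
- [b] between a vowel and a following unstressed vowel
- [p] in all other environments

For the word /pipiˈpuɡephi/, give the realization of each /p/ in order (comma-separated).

[p], [b], [p], [p]

Occurrence 1 (position 1): no conditioning environment matches → elsewhere allophone [p].
Occurrence 2 (position 3): between a vowel and a following unstressed vowel → [b].
Occurrence 3 (position 5): no conditioning environment matches → elsewhere allophone [p].
Occurrence 4 (position 9): no conditioning environment matches → elsewhere allophone [p].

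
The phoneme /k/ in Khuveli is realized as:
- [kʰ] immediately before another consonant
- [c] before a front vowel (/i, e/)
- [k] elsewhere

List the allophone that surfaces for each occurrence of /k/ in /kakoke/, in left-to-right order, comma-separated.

[k], [k], [c]

Occurrence 1 (position 1): no conditioning environment matches → elsewhere allophone [k].
Occurrence 2 (position 3): no conditioning environment matches → elsewhere allophone [k].
Occurrence 3 (position 5): before a front vowel (/i, e/) → [c].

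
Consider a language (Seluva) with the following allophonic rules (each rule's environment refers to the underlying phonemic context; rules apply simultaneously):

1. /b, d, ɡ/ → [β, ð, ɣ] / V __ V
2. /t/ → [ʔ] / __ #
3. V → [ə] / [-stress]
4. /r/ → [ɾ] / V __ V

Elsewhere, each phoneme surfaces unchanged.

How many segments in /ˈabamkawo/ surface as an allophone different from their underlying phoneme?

4

Segments that undergo a rule: /b/ → [β] (rule 1); /a/ → [ə] (rule 3); /a/ → [ə] (rule 3); /o/ → [ə] (rule 3).
All other segments surface unchanged.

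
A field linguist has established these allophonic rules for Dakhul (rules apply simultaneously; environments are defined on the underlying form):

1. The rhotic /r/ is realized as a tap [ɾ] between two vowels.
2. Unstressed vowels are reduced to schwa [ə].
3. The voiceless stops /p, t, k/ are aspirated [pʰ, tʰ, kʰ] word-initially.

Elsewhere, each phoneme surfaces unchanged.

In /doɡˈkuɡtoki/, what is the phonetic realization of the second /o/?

/o/ meets the environment for rule 2 (in an unstressed syllable) → [ə].

[ə]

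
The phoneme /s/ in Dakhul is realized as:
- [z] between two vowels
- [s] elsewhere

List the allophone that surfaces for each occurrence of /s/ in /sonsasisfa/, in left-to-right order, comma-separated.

[s], [s], [z], [s]

Occurrence 1 (position 1): no conditioning environment matches → elsewhere allophone [s].
Occurrence 2 (position 4): no conditioning environment matches → elsewhere allophone [s].
Occurrence 3 (position 6): between two vowels → [z].
Occurrence 4 (position 8): no conditioning environment matches → elsewhere allophone [s].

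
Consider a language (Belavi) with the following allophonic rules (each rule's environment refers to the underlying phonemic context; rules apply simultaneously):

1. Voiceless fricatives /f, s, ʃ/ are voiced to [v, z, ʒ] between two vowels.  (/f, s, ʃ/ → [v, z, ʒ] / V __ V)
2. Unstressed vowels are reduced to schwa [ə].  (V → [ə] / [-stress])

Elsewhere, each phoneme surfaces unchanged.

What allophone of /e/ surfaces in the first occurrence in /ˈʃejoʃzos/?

[e]

/e/ (between /ʃ/ and /j/) is in the target of rule 2 but the environment (in an unstressed syllable) is not met → [e].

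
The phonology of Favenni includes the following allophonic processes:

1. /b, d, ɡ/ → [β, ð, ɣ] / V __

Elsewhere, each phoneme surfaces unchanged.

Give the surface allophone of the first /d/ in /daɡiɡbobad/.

[d]

/d/ (word-initial): rule 1 targets it, but not immediately after a vowel → unchanged [d].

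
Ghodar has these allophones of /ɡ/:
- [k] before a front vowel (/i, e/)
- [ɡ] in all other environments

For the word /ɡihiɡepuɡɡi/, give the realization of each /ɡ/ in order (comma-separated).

Occurrence 1 (position 1): before a front vowel (/i, e/) → [k].
Occurrence 2 (position 5): before a front vowel (/i, e/) → [k].
Occurrence 3 (position 9): no conditioning environment matches → elsewhere allophone [ɡ].
Occurrence 4 (position 10): before a front vowel (/i, e/) → [k].

[k], [k], [ɡ], [k]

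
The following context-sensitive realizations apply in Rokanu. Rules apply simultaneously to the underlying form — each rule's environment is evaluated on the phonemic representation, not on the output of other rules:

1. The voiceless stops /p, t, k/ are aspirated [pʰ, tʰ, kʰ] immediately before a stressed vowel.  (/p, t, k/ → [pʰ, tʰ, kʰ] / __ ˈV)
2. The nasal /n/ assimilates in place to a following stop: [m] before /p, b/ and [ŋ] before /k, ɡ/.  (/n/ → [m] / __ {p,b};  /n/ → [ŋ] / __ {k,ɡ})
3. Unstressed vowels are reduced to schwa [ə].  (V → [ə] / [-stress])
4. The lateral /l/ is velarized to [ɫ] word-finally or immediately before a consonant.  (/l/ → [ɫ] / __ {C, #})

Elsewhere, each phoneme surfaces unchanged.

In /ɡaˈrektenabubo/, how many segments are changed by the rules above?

5

Segments that undergo a rule: /a/ → [ə] (rule 3); /e/ → [ə] (rule 3); /a/ → [ə] (rule 3); /u/ → [ə] (rule 3); /o/ → [ə] (rule 3).
All other segments surface unchanged.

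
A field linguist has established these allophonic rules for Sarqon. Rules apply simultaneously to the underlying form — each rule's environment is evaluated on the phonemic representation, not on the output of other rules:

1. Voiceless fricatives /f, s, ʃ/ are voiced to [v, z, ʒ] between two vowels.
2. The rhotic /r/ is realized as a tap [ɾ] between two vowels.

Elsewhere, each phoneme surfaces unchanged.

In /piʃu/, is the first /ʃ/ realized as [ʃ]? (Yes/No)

/ʃ/ (between /i/ and /u/): between two vowels, so rule 1 applies → [ʒ].
The actual realization is [ʒ], not [ʃ].

No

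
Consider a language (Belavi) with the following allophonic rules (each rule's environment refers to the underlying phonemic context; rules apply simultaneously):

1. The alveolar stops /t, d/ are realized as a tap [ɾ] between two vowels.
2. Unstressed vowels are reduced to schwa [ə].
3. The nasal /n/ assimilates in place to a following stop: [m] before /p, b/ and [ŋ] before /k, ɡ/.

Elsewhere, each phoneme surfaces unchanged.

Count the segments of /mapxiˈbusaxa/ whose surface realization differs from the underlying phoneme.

Segments that undergo a rule: /a/ → [ə] (rule 2); /i/ → [ə] (rule 2); /a/ → [ə] (rule 2); /a/ → [ə] (rule 2).
All other segments surface unchanged.

4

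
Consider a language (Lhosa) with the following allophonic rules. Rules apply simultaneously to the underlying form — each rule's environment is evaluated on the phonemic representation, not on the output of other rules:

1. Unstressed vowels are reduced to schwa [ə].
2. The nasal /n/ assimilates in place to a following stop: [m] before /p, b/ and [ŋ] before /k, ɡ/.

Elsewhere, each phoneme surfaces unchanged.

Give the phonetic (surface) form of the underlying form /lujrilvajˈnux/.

[ləjrəlvəjˈnux]

Rule 1 applies to /u/ (between /l/ and /j/: in an unstressed syllable) → [ə].
/i/ — between /r/ and /l/, in an unstressed syllable — surfaces as [ə] (rule 1).
/a/ meets the environment for rule 1 (in an unstressed syllable) → [ə].
/n/ (between /j/ and /u/) fails the environment for rule 2, so it stays [n].
/u/ (between /n/ and /x/) is in the target of rule 1 but the environment (in an unstressed syllable) is not met → [u].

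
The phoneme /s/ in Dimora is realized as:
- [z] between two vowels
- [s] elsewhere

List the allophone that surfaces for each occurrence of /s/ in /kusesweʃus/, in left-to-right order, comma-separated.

Occurrence 1 (position 3): between two vowels → [z].
Occurrence 2 (position 5): no conditioning environment matches → elsewhere allophone [s].
Occurrence 3 (position 10): no conditioning environment matches → elsewhere allophone [s].

[z], [s], [s]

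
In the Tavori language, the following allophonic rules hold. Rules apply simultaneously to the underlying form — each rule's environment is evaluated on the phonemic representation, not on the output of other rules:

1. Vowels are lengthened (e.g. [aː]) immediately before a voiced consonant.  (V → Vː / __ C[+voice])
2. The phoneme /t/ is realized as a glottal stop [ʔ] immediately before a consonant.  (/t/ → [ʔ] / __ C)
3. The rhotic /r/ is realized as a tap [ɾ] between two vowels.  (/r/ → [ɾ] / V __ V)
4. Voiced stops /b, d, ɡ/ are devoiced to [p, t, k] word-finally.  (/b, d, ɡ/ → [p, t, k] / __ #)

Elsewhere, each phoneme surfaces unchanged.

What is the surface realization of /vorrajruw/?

/v/ (word-initial) is unaffected → [v].
/o/ meets the environment for rule 1 (before a voiced consonant) → [oː].
/r/ — between /o/ and /r/; rule 3 does not apply here → [r].
/r/ (between /r/ and /a/) fails the environment for rule 3, so it stays [r].
Rule 1 applies to /a/ (between /r/ and /j/: before a voiced consonant) → [aː].
/j/ (between /a/ and /r/): no rule targets it → [j].
/r/ — between /j/ and /u/; rule 3 does not apply here → [r].
Rule 1 applies to /u/ (between /r/ and /w/: before a voiced consonant) → [uː].
/w/ (word-final) is unaffected → [w].

[voːrraːjruːw]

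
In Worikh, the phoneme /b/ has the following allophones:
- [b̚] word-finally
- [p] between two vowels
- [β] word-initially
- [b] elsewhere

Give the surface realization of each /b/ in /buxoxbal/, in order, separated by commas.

Occurrence 1 (position 1): word-initially → [β].
Occurrence 2 (position 6): no conditioning environment matches → elsewhere allophone [b].

[β], [b]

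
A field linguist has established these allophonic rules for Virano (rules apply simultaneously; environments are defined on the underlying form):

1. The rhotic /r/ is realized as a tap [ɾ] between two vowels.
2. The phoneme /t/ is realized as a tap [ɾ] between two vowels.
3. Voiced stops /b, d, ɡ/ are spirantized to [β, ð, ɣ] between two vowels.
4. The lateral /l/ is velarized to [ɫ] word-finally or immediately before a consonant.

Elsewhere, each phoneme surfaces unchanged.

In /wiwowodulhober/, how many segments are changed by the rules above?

Segments that undergo a rule: /d/ → [ð] (rule 3); /l/ → [ɫ] (rule 4); /b/ → [β] (rule 3).
All other segments surface unchanged.

3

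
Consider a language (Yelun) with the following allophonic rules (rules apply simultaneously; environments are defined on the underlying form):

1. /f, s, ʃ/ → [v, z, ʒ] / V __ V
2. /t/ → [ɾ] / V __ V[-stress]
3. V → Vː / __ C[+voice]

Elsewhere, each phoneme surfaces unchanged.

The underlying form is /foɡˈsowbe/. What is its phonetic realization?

[foːɡˈsoːwbe]

/f/ (word-initial) is in the target of rule 1 but the environment (between two vowels) is not met → [f].
/o/ — between /f/ and /ɡ/, before a voiced consonant — surfaces as [oː] (rule 3).
/ɡ/ (between /o/ and /s/): no rule targets it → [ɡ].
/s/ (between /ɡ/ and /o/) fails the environment for rule 1, so it stays [s].
/o/ — between /s/ and /w/, before a voiced consonant — surfaces as [oː] (rule 3).
/w/ (between /o/ and /b/): no rule targets it → [w].
/b/ (between /w/ and /e/) is unaffected → [b].
/e/ (word-final) fails the environment for rule 3, so it stays [e].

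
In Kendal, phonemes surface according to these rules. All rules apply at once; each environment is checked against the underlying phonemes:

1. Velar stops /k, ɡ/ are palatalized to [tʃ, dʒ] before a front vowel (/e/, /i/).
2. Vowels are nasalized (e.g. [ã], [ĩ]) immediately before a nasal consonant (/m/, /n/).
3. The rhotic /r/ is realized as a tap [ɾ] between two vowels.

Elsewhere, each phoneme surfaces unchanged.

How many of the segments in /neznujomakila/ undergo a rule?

Segments that undergo a rule: /o/ → [õ] (rule 2); /k/ → [tʃ] (rule 1).
All other segments surface unchanged.

2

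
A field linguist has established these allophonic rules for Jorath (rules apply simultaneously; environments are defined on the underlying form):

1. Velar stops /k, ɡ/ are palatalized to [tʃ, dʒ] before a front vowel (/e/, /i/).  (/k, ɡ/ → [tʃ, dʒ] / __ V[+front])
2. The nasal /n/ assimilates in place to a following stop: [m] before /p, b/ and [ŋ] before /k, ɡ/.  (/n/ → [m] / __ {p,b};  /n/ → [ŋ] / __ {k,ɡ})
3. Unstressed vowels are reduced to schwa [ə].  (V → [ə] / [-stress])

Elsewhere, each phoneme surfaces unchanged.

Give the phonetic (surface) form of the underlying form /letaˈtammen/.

[lətəˈtammən]

/l/ stays [l].
/e/ (between /l/ and /t/) occurs in an unstressed syllable → [ə] by rule 3.
/t/ stays [t].
Rule 3 applies to /a/ (between /t/ and /t/: in an unstressed syllable) → [ə].
/t/ (between /a/ and /a/): no rule targets it → [t].
/a/ (between /t/ and /m/): rule 3 targets it, but not in an unstressed syllable → unchanged [a].
/m/ (between /a/ and /m/) is unaffected → [m].
/m/ (between /m/ and /e/) is unaffected → [m].
/e/ (between /m/ and /n/) occurs in an unstressed syllable → [ə] by rule 3.
/n/ (word-final) is in the target of rule 2 but the environment (before a labial or velar stop) is not met → [n].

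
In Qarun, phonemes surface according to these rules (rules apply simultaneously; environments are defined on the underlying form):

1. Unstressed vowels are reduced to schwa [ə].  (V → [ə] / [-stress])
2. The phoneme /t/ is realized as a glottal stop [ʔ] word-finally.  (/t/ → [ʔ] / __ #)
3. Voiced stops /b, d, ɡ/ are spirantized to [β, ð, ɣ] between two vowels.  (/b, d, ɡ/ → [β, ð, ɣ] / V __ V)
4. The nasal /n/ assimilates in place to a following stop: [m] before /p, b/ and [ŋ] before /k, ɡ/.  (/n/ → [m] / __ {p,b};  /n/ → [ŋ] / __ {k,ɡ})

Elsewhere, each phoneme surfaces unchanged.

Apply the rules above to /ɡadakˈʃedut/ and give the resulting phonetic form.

[ɡəðəkˈʃeðəʔ]

/ɡ/ (word-initial) is in the target of rule 3 but the environment (between two vowels) is not met → [ɡ].
/a/ meets the environment for rule 1 (in an unstressed syllable) → [ə].
/d/ — between /a/ and /a/, between two vowels — surfaces as [ð] (rule 3).
Rule 1 applies to /a/ (between /d/ and /k/: in an unstressed syllable) → [ə].
/k/ stays [k].
/ʃ/ stays [ʃ].
/e/ (between /ʃ/ and /d/): rule 1 targets it, but not in an unstressed syllable → unchanged [e].
/d/ — between /e/ and /u/, between two vowels — surfaces as [ð] (rule 3).
/u/ — between /d/ and /t/, in an unstressed syllable — surfaces as [ə] (rule 1).
/t/ (word-final) occurs word-finally → [ʔ] by rule 2.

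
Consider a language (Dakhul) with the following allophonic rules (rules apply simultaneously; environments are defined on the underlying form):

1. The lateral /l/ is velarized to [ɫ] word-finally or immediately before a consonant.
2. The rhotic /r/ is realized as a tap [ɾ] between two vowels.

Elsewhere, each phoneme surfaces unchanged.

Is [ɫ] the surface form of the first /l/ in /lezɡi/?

No

/l/ (word-initial) fails the environment for rule 1, so it stays [l].
The actual realization is [l], not [ɫ].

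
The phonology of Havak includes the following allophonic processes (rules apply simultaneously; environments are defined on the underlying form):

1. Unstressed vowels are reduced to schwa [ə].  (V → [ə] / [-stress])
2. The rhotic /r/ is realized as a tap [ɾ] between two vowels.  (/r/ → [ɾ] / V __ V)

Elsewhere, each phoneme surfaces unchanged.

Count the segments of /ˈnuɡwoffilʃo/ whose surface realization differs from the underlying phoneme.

3

Segments that undergo a rule: /o/ → [ə] (rule 1); /i/ → [ə] (rule 1); /o/ → [ə] (rule 1).
All other segments surface unchanged.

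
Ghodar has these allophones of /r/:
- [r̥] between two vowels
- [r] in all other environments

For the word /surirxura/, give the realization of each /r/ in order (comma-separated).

Occurrence 1 (position 3): between two vowels → [r̥].
Occurrence 2 (position 5): no conditioning environment matches → elsewhere allophone [r].
Occurrence 3 (position 8): between two vowels → [r̥].

[r̥], [r], [r̥]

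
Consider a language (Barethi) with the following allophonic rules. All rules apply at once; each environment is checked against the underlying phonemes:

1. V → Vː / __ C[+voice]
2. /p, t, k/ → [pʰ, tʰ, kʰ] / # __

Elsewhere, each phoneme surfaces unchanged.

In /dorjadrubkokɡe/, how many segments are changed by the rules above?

3

Segments that undergo a rule: /o/ → [oː] (rule 1); /a/ → [aː] (rule 1); /u/ → [uː] (rule 1).
All other segments surface unchanged.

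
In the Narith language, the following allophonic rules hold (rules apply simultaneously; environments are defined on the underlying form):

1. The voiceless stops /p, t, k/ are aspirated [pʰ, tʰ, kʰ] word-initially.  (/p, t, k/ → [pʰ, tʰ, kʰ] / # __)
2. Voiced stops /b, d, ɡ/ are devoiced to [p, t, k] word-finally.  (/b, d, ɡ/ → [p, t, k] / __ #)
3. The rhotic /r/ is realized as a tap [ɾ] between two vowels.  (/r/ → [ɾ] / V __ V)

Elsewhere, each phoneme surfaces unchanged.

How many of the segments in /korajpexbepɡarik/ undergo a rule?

3

Segments that undergo a rule: /k/ → [kʰ] (rule 1); /r/ → [ɾ] (rule 3); /r/ → [ɾ] (rule 3).
All other segments surface unchanged.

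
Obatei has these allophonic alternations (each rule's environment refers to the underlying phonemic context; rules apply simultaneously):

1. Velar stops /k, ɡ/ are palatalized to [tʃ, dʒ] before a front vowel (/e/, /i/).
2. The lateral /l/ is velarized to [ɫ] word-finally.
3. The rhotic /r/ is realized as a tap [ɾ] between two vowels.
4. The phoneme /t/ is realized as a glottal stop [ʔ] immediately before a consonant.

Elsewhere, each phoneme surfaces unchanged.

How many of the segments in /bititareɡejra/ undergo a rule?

Segments that undergo a rule: /r/ → [ɾ] (rule 3); /ɡ/ → [dʒ] (rule 1).
All other segments surface unchanged.

2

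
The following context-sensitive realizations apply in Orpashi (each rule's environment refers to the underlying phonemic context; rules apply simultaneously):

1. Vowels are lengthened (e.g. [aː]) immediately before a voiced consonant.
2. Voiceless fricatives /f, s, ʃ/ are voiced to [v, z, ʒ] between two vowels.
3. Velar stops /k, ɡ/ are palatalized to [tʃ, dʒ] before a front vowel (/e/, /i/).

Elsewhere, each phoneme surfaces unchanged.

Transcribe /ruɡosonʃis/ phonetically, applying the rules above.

/r/ (word-initial): no rule targets it → [r].
/u/ — between /r/ and /ɡ/, before a voiced consonant — surfaces as [uː] (rule 1).
/ɡ/ — between /u/ and /o/; rule 3 does not apply here → [ɡ].
/o/ (between /ɡ/ and /s/): rule 1 targets it, but not before a voiced consonant → unchanged [o].
Rule 2 applies to /s/ (between /o/ and /o/: between two vowels) → [z].
Rule 1 applies to /o/ (between /s/ and /n/: before a voiced consonant) → [oː].
/n/ (between /o/ and /ʃ/) is unaffected → [n].
/ʃ/ (between /n/ and /i/) fails the environment for rule 2, so it stays [ʃ].
/i/ (between /ʃ/ and /s/): rule 1 targets it, but not before a voiced consonant → unchanged [i].
/s/ (word-final) is in the target of rule 2 but the environment (between two vowels) is not met → [s].

[ruːɡozoːnʃis]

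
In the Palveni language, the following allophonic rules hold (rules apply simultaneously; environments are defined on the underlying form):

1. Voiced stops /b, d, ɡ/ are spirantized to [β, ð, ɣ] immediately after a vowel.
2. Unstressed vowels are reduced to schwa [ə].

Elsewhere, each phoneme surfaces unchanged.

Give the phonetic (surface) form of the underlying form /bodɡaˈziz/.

/b/ — word-initial; rule 1 does not apply here → [b].
/o/ (between /b/ and /d/) occurs in an unstressed syllable → [ə] by rule 2.
/d/ meets the environment for rule 1 (immediately after a vowel) → [ð].
/ɡ/ (between /d/ and /a/) is in the target of rule 1 but the environment (immediately after a vowel) is not met → [ɡ].
Rule 2 applies to /a/ (between /ɡ/ and /z/: in an unstressed syllable) → [ə].
/z/ — not in any rule's target class → [z].
/i/ (between /z/ and /z/): rule 2 targets it, but not in an unstressed syllable → unchanged [i].
/z/ stays [z].

[bəðɡəˈziz]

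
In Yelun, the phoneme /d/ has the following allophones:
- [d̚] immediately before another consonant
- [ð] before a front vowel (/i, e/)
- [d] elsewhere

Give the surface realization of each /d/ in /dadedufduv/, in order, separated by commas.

Occurrence 1 (position 1): no conditioning environment matches → elsewhere allophone [d].
Occurrence 2 (position 3): before a front vowel (/i, e/) → [ð].
Occurrence 3 (position 5): no conditioning environment matches → elsewhere allophone [d].
Occurrence 4 (position 8): no conditioning environment matches → elsewhere allophone [d].

[d], [ð], [d], [d]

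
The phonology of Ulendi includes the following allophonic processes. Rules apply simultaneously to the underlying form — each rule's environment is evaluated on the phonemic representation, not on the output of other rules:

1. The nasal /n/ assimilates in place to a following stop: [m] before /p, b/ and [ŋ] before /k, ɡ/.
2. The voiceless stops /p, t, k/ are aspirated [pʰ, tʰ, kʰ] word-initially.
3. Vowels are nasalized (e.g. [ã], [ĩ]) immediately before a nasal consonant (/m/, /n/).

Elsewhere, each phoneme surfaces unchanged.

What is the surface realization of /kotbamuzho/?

[kʰotbãmuzho]

/k/ (word-initial) occurs word-initially → [kʰ] by rule 2.
/o/ (between /k/ and /t/) fails the environment for rule 3, so it stays [o].
/t/ — between /o/ and /b/; rule 2 does not apply here → [t].
/b/ (between /t/ and /a/) is unaffected → [b].
/a/ meets the environment for rule 3 (before a nasal consonant) → [ã].
/m/ stays [m].
/u/ (between /m/ and /z/) is in the target of rule 3 but the environment (before a nasal consonant) is not met → [u].
/z/ (between /u/ and /h/) is unaffected → [z].
/h/ stays [h].
/o/ — word-final; rule 3 does not apply here → [o].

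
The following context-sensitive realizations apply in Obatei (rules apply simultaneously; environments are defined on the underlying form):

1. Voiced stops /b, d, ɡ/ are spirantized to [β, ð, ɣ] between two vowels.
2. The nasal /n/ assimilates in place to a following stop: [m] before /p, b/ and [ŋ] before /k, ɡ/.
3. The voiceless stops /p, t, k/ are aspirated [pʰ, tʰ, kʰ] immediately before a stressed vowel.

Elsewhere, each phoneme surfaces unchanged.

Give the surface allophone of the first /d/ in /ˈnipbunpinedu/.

[ð]

/d/ (between /e/ and /u/) occurs between two vowels → [ð] by rule 1.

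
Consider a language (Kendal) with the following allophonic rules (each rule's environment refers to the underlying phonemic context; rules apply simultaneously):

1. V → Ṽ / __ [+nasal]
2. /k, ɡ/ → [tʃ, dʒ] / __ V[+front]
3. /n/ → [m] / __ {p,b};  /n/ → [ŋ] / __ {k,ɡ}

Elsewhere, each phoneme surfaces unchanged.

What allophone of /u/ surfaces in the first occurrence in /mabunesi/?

[ũ]

/u/ — between /b/ and /n/, before a nasal consonant — surfaces as [ũ] (rule 1).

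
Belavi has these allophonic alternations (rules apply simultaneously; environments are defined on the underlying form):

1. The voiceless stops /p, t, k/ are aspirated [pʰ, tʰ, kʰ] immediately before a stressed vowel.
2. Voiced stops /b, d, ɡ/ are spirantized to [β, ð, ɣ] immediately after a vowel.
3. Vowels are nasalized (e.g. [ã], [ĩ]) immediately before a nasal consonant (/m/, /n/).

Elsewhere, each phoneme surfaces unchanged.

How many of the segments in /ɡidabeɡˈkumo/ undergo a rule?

5

Segments that undergo a rule: /d/ → [ð] (rule 2); /b/ → [β] (rule 2); /ɡ/ → [ɣ] (rule 2); /k/ → [kʰ] (rule 1); /u/ → [ũ] (rule 3).
All other segments surface unchanged.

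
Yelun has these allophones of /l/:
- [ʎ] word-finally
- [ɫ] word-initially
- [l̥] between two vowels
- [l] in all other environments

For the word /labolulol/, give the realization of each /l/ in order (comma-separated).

Occurrence 1 (position 1): word-initially → [ɫ].
Occurrence 2 (position 5): between two vowels → [l̥].
Occurrence 3 (position 7): between two vowels → [l̥].
Occurrence 4 (position 9): word-finally → [ʎ].

[ɫ], [l̥], [l̥], [ʎ]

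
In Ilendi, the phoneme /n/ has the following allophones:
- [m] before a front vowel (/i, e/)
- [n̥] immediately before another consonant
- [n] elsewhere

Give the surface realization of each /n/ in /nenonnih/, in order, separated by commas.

[m], [n], [n̥], [m]

Occurrence 1 (position 1): before a front vowel (/i, e/) → [m].
Occurrence 2 (position 3): no conditioning environment matches → elsewhere allophone [n].
Occurrence 3 (position 5): immediately before another consonant → [n̥].
Occurrence 4 (position 6): before a front vowel (/i, e/) → [m].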